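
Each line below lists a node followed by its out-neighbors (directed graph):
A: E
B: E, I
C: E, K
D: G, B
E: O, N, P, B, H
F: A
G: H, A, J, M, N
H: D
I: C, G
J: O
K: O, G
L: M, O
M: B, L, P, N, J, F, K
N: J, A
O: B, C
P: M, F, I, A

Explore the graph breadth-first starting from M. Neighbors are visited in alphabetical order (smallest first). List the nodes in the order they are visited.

Visit M; enqueue B, F, J, K, L, N, P → queue [B, F, J, K, L, N, P]
Visit B; enqueue E, I → queue [F, J, K, L, N, P, E, I]
Visit F; enqueue A → queue [J, K, L, N, P, E, I, A]
Visit J; enqueue O → queue [K, L, N, P, E, I, A, O]
Visit K; enqueue G → queue [L, N, P, E, I, A, O, G]
Visit L → queue [N, P, E, I, A, O, G]
Visit N → queue [P, E, I, A, O, G]
Visit P → queue [E, I, A, O, G]
Visit E; enqueue H → queue [I, A, O, G, H]
Visit I; enqueue C → queue [A, O, G, H, C]
Visit A → queue [O, G, H, C]
Visit O → queue [G, H, C]
Visit G → queue [H, C]
Visit H; enqueue D → queue [C, D]
Visit C → queue [D]
Visit D → queue []

M, B, F, J, K, L, N, P, E, I, A, O, G, H, C, D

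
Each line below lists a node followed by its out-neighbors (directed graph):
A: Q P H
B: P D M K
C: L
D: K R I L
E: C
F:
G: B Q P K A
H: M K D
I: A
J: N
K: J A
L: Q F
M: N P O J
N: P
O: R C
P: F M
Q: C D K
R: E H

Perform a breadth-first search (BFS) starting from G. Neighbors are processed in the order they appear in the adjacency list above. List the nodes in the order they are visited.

Visit G; enqueue B, Q, P, K, A → queue [B, Q, P, K, A]
Visit B; enqueue D, M → queue [Q, P, K, A, D, M]
Visit Q; enqueue C → queue [P, K, A, D, M, C]
Visit P; enqueue F → queue [K, A, D, M, C, F]
Visit K; enqueue J → queue [A, D, M, C, F, J]
Visit A; enqueue H → queue [D, M, C, F, J, H]
Visit D; enqueue R, I, L → queue [M, C, F, J, H, R, I, L]
Visit M; enqueue N, O → queue [C, F, J, H, R, I, L, N, O]
Visit C → queue [F, J, H, R, I, L, N, O]
Visit F → queue [J, H, R, I, L, N, O]
Visit J → queue [H, R, I, L, N, O]
Visit H → queue [R, I, L, N, O]
Visit R; enqueue E → queue [I, L, N, O, E]
Visit I → queue [L, N, O, E]
Visit L → queue [N, O, E]
Visit N → queue [O, E]
Visit O → queue [E]
Visit E → queue []

G, B, Q, P, K, A, D, M, C, F, J, H, R, I, L, N, O, E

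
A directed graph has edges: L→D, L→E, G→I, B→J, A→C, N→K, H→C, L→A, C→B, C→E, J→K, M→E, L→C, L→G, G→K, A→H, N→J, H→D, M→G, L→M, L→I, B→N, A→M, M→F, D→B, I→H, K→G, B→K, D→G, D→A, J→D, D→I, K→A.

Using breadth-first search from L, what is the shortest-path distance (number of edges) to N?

Level 0: L
Level 1: A, C, D, E, G, I, M
Level 2: B, F, H, K
Level 3: J, N
N first appears at level 3.

3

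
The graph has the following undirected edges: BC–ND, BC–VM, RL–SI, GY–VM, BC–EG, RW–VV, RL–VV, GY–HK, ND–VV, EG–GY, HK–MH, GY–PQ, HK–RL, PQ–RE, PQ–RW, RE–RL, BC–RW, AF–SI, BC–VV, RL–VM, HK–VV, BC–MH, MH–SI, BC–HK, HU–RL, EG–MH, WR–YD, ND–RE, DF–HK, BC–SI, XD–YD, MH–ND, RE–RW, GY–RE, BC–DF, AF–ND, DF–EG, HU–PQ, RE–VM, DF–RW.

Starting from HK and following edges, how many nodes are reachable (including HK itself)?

16

BFS from HK visits: HK, VV, RL, MH, GY, DF, BC, RW, ND, VM, SI, RE, HU, EG, PQ, AF
Reachable nodes: 16 of 19 total.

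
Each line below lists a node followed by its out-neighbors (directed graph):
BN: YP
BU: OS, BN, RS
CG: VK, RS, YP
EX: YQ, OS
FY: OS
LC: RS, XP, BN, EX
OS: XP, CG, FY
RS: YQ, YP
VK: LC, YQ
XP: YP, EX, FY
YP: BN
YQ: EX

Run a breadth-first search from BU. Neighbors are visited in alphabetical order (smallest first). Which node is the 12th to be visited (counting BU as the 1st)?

LC

Visit BU; enqueue BN, OS, RS → queue [BN, OS, RS]
Visit BN; enqueue YP → queue [OS, RS, YP]
Visit OS; enqueue CG, FY, XP → queue [RS, YP, CG, FY, XP]
Visit RS; enqueue YQ → queue [YP, CG, FY, XP, YQ]
Visit YP → queue [CG, FY, XP, YQ]
Visit CG; enqueue VK → queue [FY, XP, YQ, VK]
Visit FY → queue [XP, YQ, VK]
Visit XP; enqueue EX → queue [YQ, VK, EX]
Visit YQ → queue [VK, EX]
Visit VK; enqueue LC → queue [EX, LC]
Visit EX → queue [LC]
Visit LC → queue []

Visit order: BU, BN, OS, RS, YP, CG, FY, XP, YQ, VK, EX, LC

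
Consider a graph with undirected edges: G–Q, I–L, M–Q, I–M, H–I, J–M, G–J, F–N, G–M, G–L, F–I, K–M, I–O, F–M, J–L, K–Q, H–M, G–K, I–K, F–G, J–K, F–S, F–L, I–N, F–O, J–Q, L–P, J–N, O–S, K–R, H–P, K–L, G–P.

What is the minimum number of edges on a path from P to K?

Level 0: P
Level 1: G, H, L
Level 2: F, I, J, K, M, Q
Level 3: N, O, R, S
K first appears at level 2.

2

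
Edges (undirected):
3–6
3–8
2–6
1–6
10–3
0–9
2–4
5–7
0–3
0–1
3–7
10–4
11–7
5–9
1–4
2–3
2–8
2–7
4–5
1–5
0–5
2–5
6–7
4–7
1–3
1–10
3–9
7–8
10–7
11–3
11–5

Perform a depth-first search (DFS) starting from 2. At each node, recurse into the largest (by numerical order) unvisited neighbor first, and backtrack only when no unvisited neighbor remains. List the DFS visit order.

Visit 2
2 → 8
8 → 7
7 → 11
11 → 5
5 → 9
9 → 3
3 → 10
10 → 4
4 → 1
1 → 6
1 → 0

2 -> 8 -> 7 -> 11 -> 5 -> 9 -> 3 -> 10 -> 4 -> 1 -> 6 -> 0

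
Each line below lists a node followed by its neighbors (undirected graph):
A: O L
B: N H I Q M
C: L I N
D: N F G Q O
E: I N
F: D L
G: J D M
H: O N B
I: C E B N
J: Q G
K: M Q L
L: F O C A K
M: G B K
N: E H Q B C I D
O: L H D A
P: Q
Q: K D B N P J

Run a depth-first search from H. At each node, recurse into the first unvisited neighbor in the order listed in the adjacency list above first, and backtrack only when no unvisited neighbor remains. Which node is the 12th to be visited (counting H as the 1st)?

K

Visit H
H → O
O → L
L → F
F → D
D → N
N → E
E → I
I → C
I → B
B → Q
Q → K
K → M
M → G
G → J
Q → P
L → A

Visit order: H, O, L, F, D, N, E, I, C, B, Q, K, M, G, J, P, A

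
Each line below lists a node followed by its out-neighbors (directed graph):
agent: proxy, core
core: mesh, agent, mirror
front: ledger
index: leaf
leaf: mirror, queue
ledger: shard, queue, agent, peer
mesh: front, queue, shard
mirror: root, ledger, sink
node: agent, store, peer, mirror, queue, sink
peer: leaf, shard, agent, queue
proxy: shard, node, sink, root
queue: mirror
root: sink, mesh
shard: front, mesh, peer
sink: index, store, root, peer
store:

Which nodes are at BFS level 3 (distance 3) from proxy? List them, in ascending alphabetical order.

core, leaf, ledger

Level 0: proxy
Level 1: node, root, shard, sink
Level 2: agent, front, index, mesh, mirror, peer, queue, store
Level 3: core, leaf, ledger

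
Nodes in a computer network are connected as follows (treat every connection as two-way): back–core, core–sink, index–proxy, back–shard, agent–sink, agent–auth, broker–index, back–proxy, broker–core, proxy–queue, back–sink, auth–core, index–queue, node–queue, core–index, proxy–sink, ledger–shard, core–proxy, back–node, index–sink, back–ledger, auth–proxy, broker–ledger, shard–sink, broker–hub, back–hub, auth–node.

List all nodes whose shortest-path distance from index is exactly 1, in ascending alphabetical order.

broker, core, proxy, queue, sink

Level 0: index
Level 1: broker, core, proxy, queue, sink
Level 2: agent, auth, back, hub, ledger, node, shard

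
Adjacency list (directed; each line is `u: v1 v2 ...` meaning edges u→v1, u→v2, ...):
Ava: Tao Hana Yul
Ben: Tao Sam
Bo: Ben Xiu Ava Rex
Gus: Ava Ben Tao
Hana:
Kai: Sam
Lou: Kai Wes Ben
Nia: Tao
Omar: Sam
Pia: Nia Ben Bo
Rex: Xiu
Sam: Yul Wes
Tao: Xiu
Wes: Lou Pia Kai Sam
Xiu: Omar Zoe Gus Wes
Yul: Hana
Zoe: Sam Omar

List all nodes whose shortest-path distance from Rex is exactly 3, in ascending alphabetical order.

Ava, Ben, Kai, Lou, Pia, Sam, Tao

Level 0: Rex
Level 1: Xiu
Level 2: Gus, Omar, Wes, Zoe
Level 3: Ava, Ben, Kai, Lou, Pia, Sam, Tao
Level 4: Bo, Hana, Nia, Yul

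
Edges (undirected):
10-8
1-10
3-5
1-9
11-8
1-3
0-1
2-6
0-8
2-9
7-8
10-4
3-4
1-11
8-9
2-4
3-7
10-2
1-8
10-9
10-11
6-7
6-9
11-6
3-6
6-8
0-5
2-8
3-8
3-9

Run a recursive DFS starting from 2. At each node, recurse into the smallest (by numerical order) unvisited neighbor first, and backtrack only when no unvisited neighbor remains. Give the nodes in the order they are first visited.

Visit 2
2 → 4
4 → 3
3 → 1
1 → 0
0 → 5
0 → 8
8 → 6
6 → 7
6 → 9
9 → 10
10 → 11

2 4 3 1 0 5 8 6 7 9 10 11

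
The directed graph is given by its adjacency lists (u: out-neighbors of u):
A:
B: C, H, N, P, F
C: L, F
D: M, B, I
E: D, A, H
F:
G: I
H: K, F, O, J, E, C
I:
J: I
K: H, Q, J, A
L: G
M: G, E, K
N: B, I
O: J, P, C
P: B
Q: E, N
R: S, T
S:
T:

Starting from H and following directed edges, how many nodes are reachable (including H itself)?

17

BFS from H visits: H, C, E, F, J, K, O, L, A, D, I, Q, P, G, B, M, N
Reachable nodes: 17 of 20 total.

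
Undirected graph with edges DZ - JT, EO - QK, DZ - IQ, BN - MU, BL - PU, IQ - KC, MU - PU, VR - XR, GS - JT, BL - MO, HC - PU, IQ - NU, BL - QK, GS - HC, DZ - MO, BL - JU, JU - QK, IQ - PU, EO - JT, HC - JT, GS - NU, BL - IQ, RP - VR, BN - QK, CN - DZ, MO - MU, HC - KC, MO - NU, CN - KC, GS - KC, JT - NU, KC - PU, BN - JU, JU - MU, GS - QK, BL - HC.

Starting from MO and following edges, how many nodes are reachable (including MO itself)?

16

BFS from MO visits: MO, BL, DZ, MU, NU, HC, IQ, JU, PU, QK, CN, JT, BN, GS, KC, EO
Reachable nodes: 16 of 19 total.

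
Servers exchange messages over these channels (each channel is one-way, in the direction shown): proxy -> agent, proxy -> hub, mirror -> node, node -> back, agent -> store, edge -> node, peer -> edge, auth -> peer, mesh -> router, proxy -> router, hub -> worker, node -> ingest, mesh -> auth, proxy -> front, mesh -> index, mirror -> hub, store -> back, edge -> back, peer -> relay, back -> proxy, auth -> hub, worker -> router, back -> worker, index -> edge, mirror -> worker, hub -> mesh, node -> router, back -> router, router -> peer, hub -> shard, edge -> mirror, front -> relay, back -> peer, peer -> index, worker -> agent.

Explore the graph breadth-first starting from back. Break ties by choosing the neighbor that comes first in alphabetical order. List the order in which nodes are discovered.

Visit back; enqueue peer, proxy, router, worker → queue [peer, proxy, router, worker]
Visit peer; enqueue edge, index, relay → queue [proxy, router, worker, edge, index, relay]
Visit proxy; enqueue agent, front, hub → queue [router, worker, edge, index, relay, agent, front, hub]
Visit router → queue [worker, edge, index, relay, agent, front, hub]
Visit worker → queue [edge, index, relay, agent, front, hub]
Visit edge; enqueue mirror, node → queue [index, relay, agent, front, hub, mirror, node]
Visit index → queue [relay, agent, front, hub, mirror, node]
Visit relay → queue [agent, front, hub, mirror, node]
Visit agent; enqueue store → queue [front, hub, mirror, node, store]
Visit front → queue [hub, mirror, node, store]
Visit hub; enqueue mesh, shard → queue [mirror, node, store, mesh, shard]
Visit mirror → queue [node, store, mesh, shard]
Visit node; enqueue ingest → queue [store, mesh, shard, ingest]
Visit store → queue [mesh, shard, ingest]
Visit mesh; enqueue auth → queue [shard, ingest, auth]
Visit shard → queue [ingest, auth]
Visit ingest → queue [auth]
Visit auth → queue []

back, peer, proxy, router, worker, edge, index, relay, agent, front, hub, mirror, node, store, mesh, shard, ingest, auth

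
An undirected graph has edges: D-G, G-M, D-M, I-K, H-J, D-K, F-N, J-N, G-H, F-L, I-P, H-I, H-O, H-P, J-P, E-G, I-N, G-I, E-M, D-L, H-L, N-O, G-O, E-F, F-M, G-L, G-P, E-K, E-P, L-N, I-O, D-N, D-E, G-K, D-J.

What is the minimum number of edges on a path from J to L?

Level 0: J
Level 1: D, H, N, P
Level 2: E, F, G, I, K, L, M, O
L first appears at level 2.

2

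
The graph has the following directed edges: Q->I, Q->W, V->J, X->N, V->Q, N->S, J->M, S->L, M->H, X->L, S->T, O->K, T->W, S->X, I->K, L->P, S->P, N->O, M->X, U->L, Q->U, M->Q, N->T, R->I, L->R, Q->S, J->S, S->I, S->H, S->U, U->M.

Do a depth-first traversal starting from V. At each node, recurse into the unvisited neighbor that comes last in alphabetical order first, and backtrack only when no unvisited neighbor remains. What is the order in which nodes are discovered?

V Q W U M X N T S P L R I K H O J

Visit V
V → Q
Q → W
Q → U
U → M
M → X
X → N
N → T
N → S
S → P
S → L
L → R
R → I
I → K
S → H
N → O
V → J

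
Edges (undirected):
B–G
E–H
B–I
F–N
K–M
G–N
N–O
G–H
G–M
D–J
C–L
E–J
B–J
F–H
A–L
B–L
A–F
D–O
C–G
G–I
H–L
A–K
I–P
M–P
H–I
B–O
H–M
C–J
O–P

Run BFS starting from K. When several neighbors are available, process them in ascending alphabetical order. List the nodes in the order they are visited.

Visit K; enqueue A, M → queue [A, M]
Visit A; enqueue F, L → queue [M, F, L]
Visit M; enqueue G, H, P → queue [F, L, G, H, P]
Visit F; enqueue N → queue [L, G, H, P, N]
Visit L; enqueue B, C → queue [G, H, P, N, B, C]
Visit G; enqueue I → queue [H, P, N, B, C, I]
Visit H; enqueue E → queue [P, N, B, C, I, E]
Visit P; enqueue O → queue [N, B, C, I, E, O]
Visit N → queue [B, C, I, E, O]
Visit B; enqueue J → queue [C, I, E, O, J]
Visit C → queue [I, E, O, J]
Visit I → queue [E, O, J]
Visit E → queue [O, J]
Visit O; enqueue D → queue [J, D]
Visit J → queue [D]
Visit D → queue []

K, A, M, F, L, G, H, P, N, B, C, I, E, O, J, D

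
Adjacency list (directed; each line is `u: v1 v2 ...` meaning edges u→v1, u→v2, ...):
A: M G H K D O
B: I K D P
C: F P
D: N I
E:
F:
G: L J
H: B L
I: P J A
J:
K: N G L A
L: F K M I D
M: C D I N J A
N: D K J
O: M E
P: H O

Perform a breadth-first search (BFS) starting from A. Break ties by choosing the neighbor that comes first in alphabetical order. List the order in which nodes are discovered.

Visit A; enqueue D, G, H, K, M, O → queue [D, G, H, K, M, O]
Visit D; enqueue I, N → queue [G, H, K, M, O, I, N]
Visit G; enqueue J, L → queue [H, K, M, O, I, N, J, L]
Visit H; enqueue B → queue [K, M, O, I, N, J, L, B]
Visit K → queue [M, O, I, N, J, L, B]
Visit M; enqueue C → queue [O, I, N, J, L, B, C]
Visit O; enqueue E → queue [I, N, J, L, B, C, E]
Visit I; enqueue P → queue [N, J, L, B, C, E, P]
Visit N → queue [J, L, B, C, E, P]
Visit J → queue [L, B, C, E, P]
Visit L; enqueue F → queue [B, C, E, P, F]
Visit B → queue [C, E, P, F]
Visit C → queue [E, P, F]
Visit E → queue [P, F]
Visit P → queue [F]
Visit F → queue []

A → D → G → H → K → M → O → I → N → J → L → B → C → E → P → F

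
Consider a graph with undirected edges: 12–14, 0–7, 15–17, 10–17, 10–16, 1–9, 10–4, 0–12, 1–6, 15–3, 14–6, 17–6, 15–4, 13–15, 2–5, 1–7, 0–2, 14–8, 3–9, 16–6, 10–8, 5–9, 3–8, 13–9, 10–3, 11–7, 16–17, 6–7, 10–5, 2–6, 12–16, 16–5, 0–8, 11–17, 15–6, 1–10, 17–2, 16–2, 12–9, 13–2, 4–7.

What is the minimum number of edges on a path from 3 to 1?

2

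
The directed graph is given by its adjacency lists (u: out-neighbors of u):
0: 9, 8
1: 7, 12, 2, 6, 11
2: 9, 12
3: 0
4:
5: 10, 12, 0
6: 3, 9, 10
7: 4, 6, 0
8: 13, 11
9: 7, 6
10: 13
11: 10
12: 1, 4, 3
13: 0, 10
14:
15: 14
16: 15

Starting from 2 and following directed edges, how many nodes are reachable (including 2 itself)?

13

BFS from 2 visits: 2, 9, 12, 6, 7, 1, 3, 4, 10, 0, 11, 13, 8
Reachable nodes: 13 of 17 total.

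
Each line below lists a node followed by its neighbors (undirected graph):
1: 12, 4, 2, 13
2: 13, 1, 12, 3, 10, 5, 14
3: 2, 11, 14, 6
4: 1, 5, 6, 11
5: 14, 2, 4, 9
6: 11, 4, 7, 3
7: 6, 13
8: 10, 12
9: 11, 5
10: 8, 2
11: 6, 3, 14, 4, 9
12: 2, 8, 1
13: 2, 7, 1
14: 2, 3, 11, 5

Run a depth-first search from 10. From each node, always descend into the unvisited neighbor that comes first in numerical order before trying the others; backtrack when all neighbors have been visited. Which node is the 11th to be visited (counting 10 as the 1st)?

Visit 10
10 → 2
2 → 1
1 → 4
4 → 5
5 → 9
9 → 11
11 → 3
3 → 6
6 → 7
7 → 13
3 → 14
1 → 12
12 → 8

Visit order: 10, 2, 1, 4, 5, 9, 11, 3, 6, 7, 13, 14, 12, 8

13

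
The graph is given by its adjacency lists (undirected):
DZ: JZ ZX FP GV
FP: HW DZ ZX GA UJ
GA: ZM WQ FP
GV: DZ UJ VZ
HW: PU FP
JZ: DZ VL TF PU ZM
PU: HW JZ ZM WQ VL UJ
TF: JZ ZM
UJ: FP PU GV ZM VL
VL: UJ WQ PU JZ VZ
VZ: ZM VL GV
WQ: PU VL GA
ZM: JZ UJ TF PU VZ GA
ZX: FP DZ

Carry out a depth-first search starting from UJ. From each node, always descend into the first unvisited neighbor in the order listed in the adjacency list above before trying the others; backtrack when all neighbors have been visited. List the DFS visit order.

UJ, FP, HW, PU, JZ, DZ, ZX, GV, VZ, ZM, TF, GA, WQ, VL

Visit UJ
UJ → FP
FP → HW
HW → PU
PU → JZ
JZ → DZ
DZ → ZX
DZ → GV
GV → VZ
VZ → ZM
ZM → TF
ZM → GA
GA → WQ
WQ → VL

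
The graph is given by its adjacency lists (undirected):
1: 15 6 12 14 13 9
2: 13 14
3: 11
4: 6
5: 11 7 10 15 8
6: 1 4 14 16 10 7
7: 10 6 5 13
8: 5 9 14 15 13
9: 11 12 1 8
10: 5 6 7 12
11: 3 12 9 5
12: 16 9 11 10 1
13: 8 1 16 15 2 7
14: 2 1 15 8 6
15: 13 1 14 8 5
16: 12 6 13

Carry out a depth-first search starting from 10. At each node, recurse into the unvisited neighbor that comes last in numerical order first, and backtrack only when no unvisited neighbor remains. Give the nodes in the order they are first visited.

10, 12, 16, 13, 15, 14, 8, 9, 11, 5, 7, 6, 4, 1, 3, 2

Visit 10
10 → 12
12 → 16
16 → 13
13 → 15
15 → 14
14 → 8
8 → 9
9 → 11
11 → 5
5 → 7
7 → 6
6 → 4
6 → 1
11 → 3
14 → 2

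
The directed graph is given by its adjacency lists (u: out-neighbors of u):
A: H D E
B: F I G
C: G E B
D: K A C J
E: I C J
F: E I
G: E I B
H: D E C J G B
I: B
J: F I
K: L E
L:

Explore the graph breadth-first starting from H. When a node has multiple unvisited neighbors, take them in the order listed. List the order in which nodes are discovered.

Visit H; enqueue D, E, C, J, G, B → queue [D, E, C, J, G, B]
Visit D; enqueue K, A → queue [E, C, J, G, B, K, A]
Visit E; enqueue I → queue [C, J, G, B, K, A, I]
Visit C → queue [J, G, B, K, A, I]
Visit J; enqueue F → queue [G, B, K, A, I, F]
Visit G → queue [B, K, A, I, F]
Visit B → queue [K, A, I, F]
Visit K; enqueue L → queue [A, I, F, L]
Visit A → queue [I, F, L]
Visit I → queue [F, L]
Visit F → queue [L]
Visit L → queue []

H → D → E → C → J → G → B → K → A → I → F → L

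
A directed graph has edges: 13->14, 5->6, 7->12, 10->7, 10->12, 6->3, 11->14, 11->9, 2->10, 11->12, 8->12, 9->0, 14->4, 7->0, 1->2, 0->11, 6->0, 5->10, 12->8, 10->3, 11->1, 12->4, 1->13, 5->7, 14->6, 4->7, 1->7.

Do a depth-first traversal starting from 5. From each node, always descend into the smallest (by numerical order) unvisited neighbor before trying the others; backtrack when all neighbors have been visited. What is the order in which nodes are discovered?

Visit 5
5 → 6
6 → 0
0 → 11
11 → 1
1 → 2
2 → 10
10 → 3
10 → 7
7 → 12
12 → 4
12 → 8
1 → 13
13 → 14
11 → 9

5 -> 6 -> 0 -> 11 -> 1 -> 2 -> 10 -> 3 -> 7 -> 12 -> 4 -> 8 -> 13 -> 14 -> 9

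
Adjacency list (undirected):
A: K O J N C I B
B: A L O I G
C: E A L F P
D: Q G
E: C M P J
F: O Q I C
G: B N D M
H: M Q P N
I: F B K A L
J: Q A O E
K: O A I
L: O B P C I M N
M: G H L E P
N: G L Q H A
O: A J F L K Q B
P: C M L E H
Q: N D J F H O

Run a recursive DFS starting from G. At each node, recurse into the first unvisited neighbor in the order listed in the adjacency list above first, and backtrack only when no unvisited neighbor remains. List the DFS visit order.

Visit G
G → B
B → A
A → K
K → O
O → J
J → Q
Q → N
N → L
L → P
P → C
C → E
E → M
M → H
C → F
F → I
Q → D

G → B → A → K → O → J → Q → N → L → P → C → E → M → H → F → I → D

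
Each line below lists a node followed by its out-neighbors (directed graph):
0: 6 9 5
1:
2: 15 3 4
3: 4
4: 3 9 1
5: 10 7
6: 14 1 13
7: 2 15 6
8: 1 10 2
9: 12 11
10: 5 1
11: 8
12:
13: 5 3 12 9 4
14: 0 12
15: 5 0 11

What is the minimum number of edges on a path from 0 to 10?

2

Level 0: 0
Level 1: 5, 6, 9
Level 2: 1, 7, 10, 11, 12, 13, 14
Level 3: 2, 3, 4, 8, 15
10 first appears at level 2.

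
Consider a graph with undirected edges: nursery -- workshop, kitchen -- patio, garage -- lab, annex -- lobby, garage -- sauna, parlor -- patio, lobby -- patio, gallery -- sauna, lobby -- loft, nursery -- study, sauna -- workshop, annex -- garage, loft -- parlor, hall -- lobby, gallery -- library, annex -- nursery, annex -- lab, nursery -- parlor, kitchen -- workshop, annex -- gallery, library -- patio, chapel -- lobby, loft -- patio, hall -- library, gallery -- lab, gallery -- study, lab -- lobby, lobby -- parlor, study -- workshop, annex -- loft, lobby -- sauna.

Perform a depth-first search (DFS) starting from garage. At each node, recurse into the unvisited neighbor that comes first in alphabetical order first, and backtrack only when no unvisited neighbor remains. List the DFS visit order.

garage, annex, gallery, lab, lobby, chapel, hall, library, patio, kitchen, workshop, nursery, parlor, loft, study, sauna

Visit garage
garage → annex
annex → gallery
gallery → lab
lab → lobby
lobby → chapel
lobby → hall
hall → library
library → patio
patio → kitchen
kitchen → workshop
workshop → nursery
nursery → parlor
parlor → loft
nursery → study
workshop → sauna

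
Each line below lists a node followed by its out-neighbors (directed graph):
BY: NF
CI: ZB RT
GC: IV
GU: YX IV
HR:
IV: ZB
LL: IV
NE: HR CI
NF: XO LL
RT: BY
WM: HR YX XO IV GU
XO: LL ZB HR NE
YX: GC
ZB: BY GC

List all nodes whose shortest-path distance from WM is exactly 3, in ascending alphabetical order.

Level 0: WM
Level 1: GU, HR, IV, XO, YX
Level 2: GC, LL, NE, ZB
Level 3: BY, CI
Level 4: NF, RT

BY, CI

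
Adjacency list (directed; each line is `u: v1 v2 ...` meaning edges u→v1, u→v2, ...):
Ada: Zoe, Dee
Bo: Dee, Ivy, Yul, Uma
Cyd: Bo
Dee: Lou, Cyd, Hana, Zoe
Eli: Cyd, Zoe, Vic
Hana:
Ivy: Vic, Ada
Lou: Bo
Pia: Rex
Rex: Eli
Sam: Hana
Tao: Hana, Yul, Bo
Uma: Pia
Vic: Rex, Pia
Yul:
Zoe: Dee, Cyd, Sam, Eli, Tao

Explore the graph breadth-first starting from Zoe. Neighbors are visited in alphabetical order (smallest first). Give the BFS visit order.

Visit Zoe; enqueue Cyd, Dee, Eli, Sam, Tao → queue [Cyd, Dee, Eli, Sam, Tao]
Visit Cyd; enqueue Bo → queue [Dee, Eli, Sam, Tao, Bo]
Visit Dee; enqueue Hana, Lou → queue [Eli, Sam, Tao, Bo, Hana, Lou]
Visit Eli; enqueue Vic → queue [Sam, Tao, Bo, Hana, Lou, Vic]
Visit Sam → queue [Tao, Bo, Hana, Lou, Vic]
Visit Tao; enqueue Yul → queue [Bo, Hana, Lou, Vic, Yul]
Visit Bo; enqueue Ivy, Uma → queue [Hana, Lou, Vic, Yul, Ivy, Uma]
Visit Hana → queue [Lou, Vic, Yul, Ivy, Uma]
Visit Lou → queue [Vic, Yul, Ivy, Uma]
Visit Vic; enqueue Pia, Rex → queue [Yul, Ivy, Uma, Pia, Rex]
Visit Yul → queue [Ivy, Uma, Pia, Rex]
Visit Ivy; enqueue Ada → queue [Uma, Pia, Rex, Ada]
Visit Uma → queue [Pia, Rex, Ada]
Visit Pia → queue [Rex, Ada]
Visit Rex → queue [Ada]
Visit Ada → queue []

Zoe, Cyd, Dee, Eli, Sam, Tao, Bo, Hana, Lou, Vic, Yul, Ivy, Uma, Pia, Rex, Ada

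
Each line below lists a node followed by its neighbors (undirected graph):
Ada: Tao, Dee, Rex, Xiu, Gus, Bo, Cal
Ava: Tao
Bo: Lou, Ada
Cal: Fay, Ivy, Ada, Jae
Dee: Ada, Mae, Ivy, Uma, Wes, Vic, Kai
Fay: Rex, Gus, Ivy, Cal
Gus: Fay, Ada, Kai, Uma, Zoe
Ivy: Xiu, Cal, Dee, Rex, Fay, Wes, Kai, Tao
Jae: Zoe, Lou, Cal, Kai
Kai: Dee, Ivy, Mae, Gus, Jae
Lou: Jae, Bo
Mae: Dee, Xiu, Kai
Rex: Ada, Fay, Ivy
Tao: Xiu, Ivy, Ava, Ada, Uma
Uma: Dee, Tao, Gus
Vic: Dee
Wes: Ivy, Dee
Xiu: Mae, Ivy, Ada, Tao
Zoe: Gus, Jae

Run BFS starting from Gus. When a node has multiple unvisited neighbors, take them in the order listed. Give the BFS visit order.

Gus → Fay → Ada → Kai → Uma → Zoe → Rex → Ivy → Cal → Tao → Dee → Xiu → Bo → Mae → Jae → Wes → Ava → Vic → Lou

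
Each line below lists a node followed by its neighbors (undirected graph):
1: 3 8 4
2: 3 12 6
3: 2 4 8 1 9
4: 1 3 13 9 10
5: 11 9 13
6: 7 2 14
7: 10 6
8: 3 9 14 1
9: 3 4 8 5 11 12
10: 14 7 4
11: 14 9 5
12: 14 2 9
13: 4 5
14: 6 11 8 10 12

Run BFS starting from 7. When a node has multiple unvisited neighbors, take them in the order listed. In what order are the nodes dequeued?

7, 10, 6, 14, 4, 2, 11, 8, 12, 1, 3, 13, 9, 5

Visit 7; enqueue 10, 6 → queue [10, 6]
Visit 10; enqueue 14, 4 → queue [6, 14, 4]
Visit 6; enqueue 2 → queue [14, 4, 2]
Visit 14; enqueue 11, 8, 12 → queue [4, 2, 11, 8, 12]
Visit 4; enqueue 1, 3, 13, 9 → queue [2, 11, 8, 12, 1, 3, 13, 9]
Visit 2 → queue [11, 8, 12, 1, 3, 13, 9]
Visit 11; enqueue 5 → queue [8, 12, 1, 3, 13, 9, 5]
Visit 8 → queue [12, 1, 3, 13, 9, 5]
Visit 12 → queue [1, 3, 13, 9, 5]
Visit 1 → queue [3, 13, 9, 5]
Visit 3 → queue [13, 9, 5]
Visit 13 → queue [9, 5]
Visit 9 → queue [5]
Visit 5 → queue []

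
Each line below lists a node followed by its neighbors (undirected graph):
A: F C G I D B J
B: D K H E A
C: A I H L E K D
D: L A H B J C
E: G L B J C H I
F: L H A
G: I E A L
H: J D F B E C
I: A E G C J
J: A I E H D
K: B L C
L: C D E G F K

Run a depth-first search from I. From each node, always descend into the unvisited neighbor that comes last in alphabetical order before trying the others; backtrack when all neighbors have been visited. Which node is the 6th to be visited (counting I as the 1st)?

K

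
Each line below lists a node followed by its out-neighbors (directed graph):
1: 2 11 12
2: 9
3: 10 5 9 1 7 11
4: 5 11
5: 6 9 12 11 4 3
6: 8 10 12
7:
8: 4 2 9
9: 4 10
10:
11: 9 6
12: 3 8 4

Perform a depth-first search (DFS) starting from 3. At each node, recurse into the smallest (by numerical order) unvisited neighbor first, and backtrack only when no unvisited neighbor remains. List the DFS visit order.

3, 1, 2, 9, 4, 5, 6, 8, 10, 12, 11, 7

Visit 3
3 → 1
1 → 2
2 → 9
9 → 4
4 → 5
5 → 6
6 → 8
6 → 10
6 → 12
5 → 11
3 → 7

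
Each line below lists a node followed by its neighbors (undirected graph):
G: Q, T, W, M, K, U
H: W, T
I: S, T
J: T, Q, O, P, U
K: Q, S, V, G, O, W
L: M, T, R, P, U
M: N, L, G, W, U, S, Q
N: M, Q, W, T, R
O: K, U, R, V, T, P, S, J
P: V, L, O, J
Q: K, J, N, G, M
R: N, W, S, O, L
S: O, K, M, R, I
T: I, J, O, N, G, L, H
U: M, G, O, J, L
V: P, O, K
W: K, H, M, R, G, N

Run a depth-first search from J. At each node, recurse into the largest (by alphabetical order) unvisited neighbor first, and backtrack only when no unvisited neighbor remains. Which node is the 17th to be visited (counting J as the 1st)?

H

Visit J
J → U
U → O
O → V
V → P
P → L
L → T
T → N
N → W
W → R
R → S
S → M
M → Q
Q → K
K → G
S → I
W → H

Visit order: J, U, O, V, P, L, T, N, W, R, S, M, Q, K, G, I, H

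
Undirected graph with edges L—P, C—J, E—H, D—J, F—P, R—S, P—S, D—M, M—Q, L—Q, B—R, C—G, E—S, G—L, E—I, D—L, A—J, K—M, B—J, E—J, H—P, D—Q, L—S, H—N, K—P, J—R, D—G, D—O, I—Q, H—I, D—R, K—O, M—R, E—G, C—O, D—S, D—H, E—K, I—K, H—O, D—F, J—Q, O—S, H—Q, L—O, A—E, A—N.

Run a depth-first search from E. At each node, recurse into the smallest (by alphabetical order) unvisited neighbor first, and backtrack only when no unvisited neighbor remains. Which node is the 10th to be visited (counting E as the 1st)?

I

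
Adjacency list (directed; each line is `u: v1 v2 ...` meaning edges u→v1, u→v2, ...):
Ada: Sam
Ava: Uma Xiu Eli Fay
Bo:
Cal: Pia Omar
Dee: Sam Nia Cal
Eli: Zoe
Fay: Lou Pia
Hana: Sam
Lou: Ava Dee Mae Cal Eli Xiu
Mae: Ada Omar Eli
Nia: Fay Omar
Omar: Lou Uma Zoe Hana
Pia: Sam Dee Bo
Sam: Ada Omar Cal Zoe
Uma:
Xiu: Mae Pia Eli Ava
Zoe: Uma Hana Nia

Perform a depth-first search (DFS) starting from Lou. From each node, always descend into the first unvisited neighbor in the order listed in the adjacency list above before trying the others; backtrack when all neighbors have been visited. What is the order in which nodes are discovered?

Visit Lou
Lou → Ava
Ava → Uma
Ava → Xiu
Xiu → Mae
Mae → Ada
Ada → Sam
Sam → Omar
Omar → Zoe
Zoe → Hana
Zoe → Nia
Nia → Fay
Fay → Pia
Pia → Dee
Dee → Cal
Pia → Bo
Mae → Eli

Lou → Ava → Uma → Xiu → Mae → Ada → Sam → Omar → Zoe → Hana → Nia → Fay → Pia → Dee → Cal → Bo → Eli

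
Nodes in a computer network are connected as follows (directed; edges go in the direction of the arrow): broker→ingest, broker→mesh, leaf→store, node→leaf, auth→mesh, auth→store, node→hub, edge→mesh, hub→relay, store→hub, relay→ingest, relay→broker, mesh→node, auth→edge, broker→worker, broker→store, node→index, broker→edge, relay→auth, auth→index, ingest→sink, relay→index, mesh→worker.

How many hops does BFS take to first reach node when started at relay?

Level 0: relay
Level 1: auth, broker, index, ingest
Level 2: edge, mesh, sink, store, worker
Level 3: hub, node
Level 4: leaf
node first appears at level 3.

3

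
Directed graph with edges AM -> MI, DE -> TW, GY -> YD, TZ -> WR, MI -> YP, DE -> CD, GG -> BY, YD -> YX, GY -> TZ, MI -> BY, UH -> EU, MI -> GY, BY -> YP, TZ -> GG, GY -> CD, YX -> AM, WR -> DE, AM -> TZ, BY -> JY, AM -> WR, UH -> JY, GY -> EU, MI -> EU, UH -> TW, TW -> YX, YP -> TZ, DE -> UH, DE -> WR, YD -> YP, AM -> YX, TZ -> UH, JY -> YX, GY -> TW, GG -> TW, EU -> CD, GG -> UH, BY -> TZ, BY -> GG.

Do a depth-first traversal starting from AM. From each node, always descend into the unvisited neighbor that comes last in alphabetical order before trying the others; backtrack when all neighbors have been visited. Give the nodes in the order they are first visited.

Visit AM
AM → YX
AM → WR
WR → DE
DE → UH
UH → TW
UH → JY
UH → EU
EU → CD
AM → TZ
TZ → GG
GG → BY
BY → YP
AM → MI
MI → GY
GY → YD

AM YX WR DE UH TW JY EU CD TZ GG BY YP MI GY YD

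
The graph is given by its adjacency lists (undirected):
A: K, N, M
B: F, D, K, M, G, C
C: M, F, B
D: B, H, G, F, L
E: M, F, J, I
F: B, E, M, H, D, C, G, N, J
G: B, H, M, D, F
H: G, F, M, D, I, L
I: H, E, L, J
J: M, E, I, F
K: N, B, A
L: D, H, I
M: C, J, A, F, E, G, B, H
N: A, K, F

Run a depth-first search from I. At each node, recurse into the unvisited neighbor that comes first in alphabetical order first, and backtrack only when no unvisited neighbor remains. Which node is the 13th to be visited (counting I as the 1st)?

L

Visit I
I → E
E → F
F → B
B → C
C → M
M → A
A → K
K → N
M → G
G → D
D → H
H → L
M → J

Visit order: I, E, F, B, C, M, A, K, N, G, D, H, L, J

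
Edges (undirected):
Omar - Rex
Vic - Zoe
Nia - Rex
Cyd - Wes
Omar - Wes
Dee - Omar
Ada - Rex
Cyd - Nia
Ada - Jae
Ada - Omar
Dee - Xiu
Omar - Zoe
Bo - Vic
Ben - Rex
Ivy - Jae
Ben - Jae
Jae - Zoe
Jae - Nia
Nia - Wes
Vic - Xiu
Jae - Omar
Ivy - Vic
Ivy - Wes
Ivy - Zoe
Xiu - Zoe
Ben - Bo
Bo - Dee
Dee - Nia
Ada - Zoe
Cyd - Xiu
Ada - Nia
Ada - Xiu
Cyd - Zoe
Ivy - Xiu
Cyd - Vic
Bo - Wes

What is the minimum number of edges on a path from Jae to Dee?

2

Level 0: Jae
Level 1: Ada, Ben, Ivy, Nia, Omar, Zoe
Level 2: Bo, Cyd, Dee, Rex, Vic, Wes, Xiu
Dee first appears at level 2.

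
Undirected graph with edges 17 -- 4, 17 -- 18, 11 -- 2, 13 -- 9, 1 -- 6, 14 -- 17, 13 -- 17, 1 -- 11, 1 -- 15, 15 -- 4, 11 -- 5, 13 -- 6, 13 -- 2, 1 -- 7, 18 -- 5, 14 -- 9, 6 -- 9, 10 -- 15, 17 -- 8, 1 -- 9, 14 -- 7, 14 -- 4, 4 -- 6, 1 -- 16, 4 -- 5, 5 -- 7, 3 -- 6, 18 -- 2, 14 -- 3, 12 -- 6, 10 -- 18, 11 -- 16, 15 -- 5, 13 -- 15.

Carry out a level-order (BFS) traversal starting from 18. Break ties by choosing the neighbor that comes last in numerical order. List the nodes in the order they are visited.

18 17 10 5 2 14 13 8 4 15 11 7 9 3 6 1 16 12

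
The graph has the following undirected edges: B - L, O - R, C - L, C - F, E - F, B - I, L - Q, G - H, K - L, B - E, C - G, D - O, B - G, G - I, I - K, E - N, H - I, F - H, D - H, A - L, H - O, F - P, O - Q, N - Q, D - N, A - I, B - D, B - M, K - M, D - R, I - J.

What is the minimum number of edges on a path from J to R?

4

Level 0: J
Level 1: I
Level 2: A, B, G, H, K
Level 3: C, D, E, F, L, M, O
Level 4: N, P, Q, R
R first appears at level 4.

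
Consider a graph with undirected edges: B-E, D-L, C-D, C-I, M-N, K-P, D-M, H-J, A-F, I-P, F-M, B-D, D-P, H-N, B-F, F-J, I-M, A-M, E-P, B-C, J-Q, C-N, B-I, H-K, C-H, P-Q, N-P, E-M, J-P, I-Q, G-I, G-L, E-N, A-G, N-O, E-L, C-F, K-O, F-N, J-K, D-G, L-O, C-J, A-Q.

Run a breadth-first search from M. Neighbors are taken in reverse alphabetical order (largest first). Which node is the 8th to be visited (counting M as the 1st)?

Visit M; enqueue N, I, F, E, D, A → queue [N, I, F, E, D, A]
Visit N; enqueue P, O, H, C → queue [I, F, E, D, A, P, O, H, C]
Visit I; enqueue Q, G, B → queue [F, E, D, A, P, O, H, C, Q, G, B]
Visit F; enqueue J → queue [E, D, A, P, O, H, C, Q, G, B, J]
Visit E; enqueue L → queue [D, A, P, O, H, C, Q, G, B, J, L]
Visit D → queue [A, P, O, H, C, Q, G, B, J, L]
Visit A → queue [P, O, H, C, Q, G, B, J, L]
Visit P; enqueue K → queue [O, H, C, Q, G, B, J, L, K]
Visit O → queue [H, C, Q, G, B, J, L, K]
Visit H → queue [C, Q, G, B, J, L, K]
Visit C → queue [Q, G, B, J, L, K]
Visit Q → queue [G, B, J, L, K]
Visit G → queue [B, J, L, K]
Visit B → queue [J, L, K]
Visit J → queue [L, K]
Visit L → queue [K]
Visit K → queue []

Visit order: M, N, I, F, E, D, A, P, O, H, C, Q, G, B, J, L, K

P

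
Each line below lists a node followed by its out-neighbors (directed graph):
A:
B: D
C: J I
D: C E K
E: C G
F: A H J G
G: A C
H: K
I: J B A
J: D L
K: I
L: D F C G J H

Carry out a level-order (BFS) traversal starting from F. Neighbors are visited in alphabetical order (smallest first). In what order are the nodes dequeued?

F -> A -> G -> H -> J -> C -> K -> D -> L -> I -> E -> B

Visit F; enqueue A, G, H, J → queue [A, G, H, J]
Visit A → queue [G, H, J]
Visit G; enqueue C → queue [H, J, C]
Visit H; enqueue K → queue [J, C, K]
Visit J; enqueue D, L → queue [C, K, D, L]
Visit C; enqueue I → queue [K, D, L, I]
Visit K → queue [D, L, I]
Visit D; enqueue E → queue [L, I, E]
Visit L → queue [I, E]
Visit I; enqueue B → queue [E, B]
Visit E → queue [B]
Visit B → queue []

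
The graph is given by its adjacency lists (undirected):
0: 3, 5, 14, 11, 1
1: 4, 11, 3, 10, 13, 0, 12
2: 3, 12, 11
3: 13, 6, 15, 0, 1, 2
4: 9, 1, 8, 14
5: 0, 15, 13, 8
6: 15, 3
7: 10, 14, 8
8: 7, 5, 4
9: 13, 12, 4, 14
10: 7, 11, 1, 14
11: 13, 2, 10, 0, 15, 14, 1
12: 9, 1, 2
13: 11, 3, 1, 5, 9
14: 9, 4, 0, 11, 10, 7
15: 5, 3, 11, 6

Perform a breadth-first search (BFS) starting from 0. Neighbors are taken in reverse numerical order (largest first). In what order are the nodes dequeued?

0 -> 14 -> 11 -> 5 -> 3 -> 1 -> 10 -> 9 -> 7 -> 4 -> 15 -> 13 -> 2 -> 8 -> 6 -> 12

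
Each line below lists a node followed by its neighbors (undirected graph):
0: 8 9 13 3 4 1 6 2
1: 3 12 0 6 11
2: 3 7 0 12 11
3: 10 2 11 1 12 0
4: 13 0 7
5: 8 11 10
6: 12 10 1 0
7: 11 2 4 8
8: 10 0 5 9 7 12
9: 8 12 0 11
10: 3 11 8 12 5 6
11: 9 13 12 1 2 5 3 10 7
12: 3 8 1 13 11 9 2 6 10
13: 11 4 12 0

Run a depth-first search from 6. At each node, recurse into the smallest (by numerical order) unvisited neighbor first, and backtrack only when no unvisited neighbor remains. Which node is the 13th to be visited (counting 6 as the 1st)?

Visit 6
6 → 0
0 → 1
1 → 3
3 → 2
2 → 7
7 → 4
4 → 13
13 → 11
11 → 5
5 → 8
8 → 9
9 → 12
12 → 10

Visit order: 6, 0, 1, 3, 2, 7, 4, 13, 11, 5, 8, 9, 12, 10

12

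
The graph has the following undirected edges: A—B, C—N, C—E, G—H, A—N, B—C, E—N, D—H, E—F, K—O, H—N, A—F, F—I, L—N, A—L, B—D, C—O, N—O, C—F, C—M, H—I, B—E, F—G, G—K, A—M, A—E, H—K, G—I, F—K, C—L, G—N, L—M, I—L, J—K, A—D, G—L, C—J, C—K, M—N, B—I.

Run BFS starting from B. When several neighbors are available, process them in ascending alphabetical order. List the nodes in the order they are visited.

B, A, C, D, E, I, F, L, M, N, J, K, O, H, G

Visit B; enqueue A, C, D, E, I → queue [A, C, D, E, I]
Visit A; enqueue F, L, M, N → queue [C, D, E, I, F, L, M, N]
Visit C; enqueue J, K, O → queue [D, E, I, F, L, M, N, J, K, O]
Visit D; enqueue H → queue [E, I, F, L, M, N, J, K, O, H]
Visit E → queue [I, F, L, M, N, J, K, O, H]
Visit I; enqueue G → queue [F, L, M, N, J, K, O, H, G]
Visit F → queue [L, M, N, J, K, O, H, G]
Visit L → queue [M, N, J, K, O, H, G]
Visit M → queue [N, J, K, O, H, G]
Visit N → queue [J, K, O, H, G]
Visit J → queue [K, O, H, G]
Visit K → queue [O, H, G]
Visit O → queue [H, G]
Visit H → queue [G]
Visit G → queue []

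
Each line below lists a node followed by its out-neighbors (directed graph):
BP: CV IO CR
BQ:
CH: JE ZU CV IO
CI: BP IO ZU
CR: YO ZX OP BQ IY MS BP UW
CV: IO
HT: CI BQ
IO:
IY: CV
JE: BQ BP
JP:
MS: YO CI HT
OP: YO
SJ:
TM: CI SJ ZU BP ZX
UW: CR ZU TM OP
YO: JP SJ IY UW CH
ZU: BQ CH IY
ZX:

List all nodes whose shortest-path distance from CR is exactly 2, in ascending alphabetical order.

Level 0: CR
Level 1: BP, BQ, IY, MS, OP, UW, YO, ZX
Level 2: CH, CI, CV, HT, IO, JP, SJ, TM, ZU
Level 3: JE

CH, CI, CV, HT, IO, JP, SJ, TM, ZU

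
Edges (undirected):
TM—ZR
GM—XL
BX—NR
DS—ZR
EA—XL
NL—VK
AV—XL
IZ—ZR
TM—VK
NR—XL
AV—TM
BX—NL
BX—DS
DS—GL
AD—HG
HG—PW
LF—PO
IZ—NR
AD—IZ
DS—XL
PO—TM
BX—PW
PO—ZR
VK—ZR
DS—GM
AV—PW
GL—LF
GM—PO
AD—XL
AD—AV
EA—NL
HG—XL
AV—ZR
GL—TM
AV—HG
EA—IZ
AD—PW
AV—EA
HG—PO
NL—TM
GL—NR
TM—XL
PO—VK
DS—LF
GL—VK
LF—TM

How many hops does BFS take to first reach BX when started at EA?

2

Level 0: EA
Level 1: AV, IZ, NL, XL
Level 2: AD, BX, DS, GM, HG, NR, PW, TM, VK, ZR
Level 3: GL, LF, PO
BX first appears at level 2.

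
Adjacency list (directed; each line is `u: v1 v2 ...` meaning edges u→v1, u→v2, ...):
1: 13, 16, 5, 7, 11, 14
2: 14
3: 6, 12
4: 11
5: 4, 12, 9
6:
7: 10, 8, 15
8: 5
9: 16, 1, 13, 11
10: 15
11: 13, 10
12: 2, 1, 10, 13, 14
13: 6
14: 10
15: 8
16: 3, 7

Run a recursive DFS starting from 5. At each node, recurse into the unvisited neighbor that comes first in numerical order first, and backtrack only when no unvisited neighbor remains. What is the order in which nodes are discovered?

Visit 5
5 → 4
4 → 11
11 → 10
10 → 15
15 → 8
11 → 13
13 → 6
5 → 9
9 → 1
1 → 7
1 → 14
1 → 16
16 → 3
3 → 12
12 → 2

5 -> 4 -> 11 -> 10 -> 15 -> 8 -> 13 -> 6 -> 9 -> 1 -> 7 -> 14 -> 16 -> 3 -> 12 -> 2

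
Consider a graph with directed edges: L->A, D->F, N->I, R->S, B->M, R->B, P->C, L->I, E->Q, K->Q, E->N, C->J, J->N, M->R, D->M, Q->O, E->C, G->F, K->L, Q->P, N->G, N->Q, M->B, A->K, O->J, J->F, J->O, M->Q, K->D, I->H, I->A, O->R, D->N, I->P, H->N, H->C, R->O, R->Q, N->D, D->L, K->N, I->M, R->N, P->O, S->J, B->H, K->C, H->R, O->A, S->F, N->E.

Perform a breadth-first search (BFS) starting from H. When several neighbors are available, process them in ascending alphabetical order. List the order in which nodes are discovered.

H, C, N, R, J, D, E, G, I, Q, B, O, S, F, L, M, A, P, K

Visit H; enqueue C, N, R → queue [C, N, R]
Visit C; enqueue J → queue [N, R, J]
Visit N; enqueue D, E, G, I, Q → queue [R, J, D, E, G, I, Q]
Visit R; enqueue B, O, S → queue [J, D, E, G, I, Q, B, O, S]
Visit J; enqueue F → queue [D, E, G, I, Q, B, O, S, F]
Visit D; enqueue L, M → queue [E, G, I, Q, B, O, S, F, L, M]
Visit E → queue [G, I, Q, B, O, S, F, L, M]
Visit G → queue [I, Q, B, O, S, F, L, M]
Visit I; enqueue A, P → queue [Q, B, O, S, F, L, M, A, P]
Visit Q → queue [B, O, S, F, L, M, A, P]
Visit B → queue [O, S, F, L, M, A, P]
Visit O → queue [S, F, L, M, A, P]
Visit S → queue [F, L, M, A, P]
Visit F → queue [L, M, A, P]
Visit L → queue [M, A, P]
Visit M → queue [A, P]
Visit A; enqueue K → queue [P, K]
Visit P → queue [K]
Visit K → queue []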